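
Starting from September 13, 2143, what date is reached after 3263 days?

+366 (one year; includes Feb 29, 2144) → Sep 13, 2144 (2897 left).
+365 (one year) → Sep 13, 2145 (2532 left).
+365 (one year) → Sep 13, 2146 (2167 left).
+365 (one year) → Sep 13, 2147 (1802 left).
+366 (one year; includes Feb 29, 2148) → Sep 13, 2148 (1436 left).
+365 (one year) → Sep 13, 2149 (1071 left).
+365 (one year) → Sep 13, 2150 (706 left).
+365 (one year) → Sep 13, 2151 (341 left).
Sep has 30 days: +18 → Oct 1, 2151 (323 left).
Oct has 31 days: +31 → Nov 1, 2151 (292 left).
Nov has 30 days: +30 → Dec 1, 2151 (262 left).
Dec has 31 days: +31 → Jan 1, 2152 (231 left).
Jan has 31 days: +31 → Feb 1, 2152 (200 left).
Feb has 29 days: +29 → Mar 1, 2152 (171 left).
Mar has 31 days: +31 → Apr 1, 2152 (140 left).
Apr has 30 days: +30 → May 1, 2152 (110 left).
May has 31 days: +31 → Jun 1, 2152 (79 left).
Jun has 30 days: +30 → Jul 1, 2152 (49 left).
Jul has 31 days: +31 → Aug 1, 2152 (18 left).
+18 → Aug 19, 2152.

August 19, 2152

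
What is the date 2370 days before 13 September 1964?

−366 (one year; includes Feb 29, 1964) → Sep 13, 1963 (2004 left).
−365 (one year) → Sep 13, 1962 (1639 left).
−365 (one year) → Sep 13, 1961 (1274 left).
−365 (one year) → Sep 13, 1960 (909 left).
−366 (one year; includes Feb 29, 1960) → Sep 13, 1959 (543 left).
−365 (one year) → Sep 13, 1958 (178 left).
−13 → Aug 31, 1958 (end of Aug, 31 days; 165 left).
−31 → Jul 31, 1958 (end of Jul, 31 days; 134 left).
−31 → Jun 30, 1958 (end of Jun, 30 days; 103 left).
−30 → May 31, 1958 (end of May, 31 days; 73 left).
−31 → Apr 30, 1958 (end of Apr, 30 days; 42 left).
−30 → Mar 31, 1958 (end of Mar, 31 days; 12 left).
−12 → Mar 19, 1958.

March 19, 1958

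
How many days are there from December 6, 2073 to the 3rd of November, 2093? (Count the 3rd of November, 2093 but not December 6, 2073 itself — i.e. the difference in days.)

Dec 6, 2073 → Dec 6, 2074: 365 days.
Dec 6, 2074 → Dec 6, 2075: 365 days.
Dec 6, 2075 → Dec 6, 2076: 366 days (Feb 29, 2076 is in that span).
Dec 6, 2076 → Dec 6, 2077: 365 days.
Dec 6, 2077 → Dec 6, 2078: 365 days.
Dec 6, 2078 → Dec 6, 2079: 365 days.
Dec 6, 2079 → Dec 6, 2080: 366 days (Feb 29, 2080 is in that span).
Dec 6, 2080 → Dec 6, 2081: 365 days.
Dec 6, 2081 → Dec 6, 2082: 365 days.
Dec 6, 2082 → Dec 6, 2083: 365 days.
Dec 6, 2083 → Dec 6, 2084: 366 days (Feb 29, 2084 is in that span).
Dec 6, 2084 → Dec 6, 2085: 365 days.
Dec 6, 2085 → Dec 6, 2086: 365 days.
Dec 6, 2086 → Dec 6, 2087: 365 days.
Dec 6, 2087 → Dec 6, 2088: 366 days (Feb 29, 2088 is in that span).
Dec 6, 2088 → Dec 6, 2089: 365 days.
Dec 6, 2089 → Dec 6, 2090: 365 days.
Dec 6, 2090 → Dec 6, 2091: 365 days.
Dec 6, 2091 → Dec 6, 2092: 366 days (Feb 29, 2092 is in that span).
Dec 6, 2092 → Jan 6, 2093: 31 days (December has 31).
Jan 6, 2093 → Feb 6, 2093: 31 days (January has 31).
Feb 6, 2093 → Mar 6, 2093: 28 days (February has 28).
Mar 6, 2093 → Apr 6, 2093: 31 days (March has 31).
Apr 6, 2093 → May 6, 2093: 30 days (April has 30).
May 6, 2093 → Jun 6, 2093: 31 days (May has 31).
Jun 6, 2093 → Jul 6, 2093: 30 days (June has 30).
Jul 6, 2093 → Aug 6, 2093: 31 days (July has 31).
Aug 6, 2093 → Sep 6, 2093: 31 days (August has 31).
Sep 6, 2093 → Oct 6, 2093: 30 days (September has 30).
Oct 6, 2093 → Nov 3, 2093: 28 days.
Total: 7272 days.

7272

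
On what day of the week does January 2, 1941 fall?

Thursday

Doomsday rule: the anchor day for the 1900s is Wednesday. For year 41: 41÷12 = 3 r 5, and 5÷4 = 1, so 3+5+1 = 9.
Wednesday + 9 ≡ Friday — that's 1941's doomsday.
In January the doomsday date is Jan 3 (1941 is not a leap year).
Jan 2 is 1 day before Jan 3; 1 mod 7 = 1, so Friday − 1 = Thursday.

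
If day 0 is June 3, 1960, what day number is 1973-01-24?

4618

Jun 3, 1960 → Jun 3, 1961: 365 days.
Jun 3, 1961 → Jun 3, 1962: 365 days.
Jun 3, 1962 → Jun 3, 1963: 365 days.
Jun 3, 1963 → Jun 3, 1964: 366 days (Feb 29, 1964 is in that span).
Jun 3, 1964 → Jun 3, 1965: 365 days.
Jun 3, 1965 → Jun 3, 1966: 365 days.
Jun 3, 1966 → Jun 3, 1967: 365 days.
Jun 3, 1967 → Jun 3, 1968: 366 days (Feb 29, 1968 is in that span).
Jun 3, 1968 → Jun 3, 1969: 365 days.
Jun 3, 1969 → Jun 3, 1970: 365 days.
Jun 3, 1970 → Jun 3, 1971: 365 days.
Jun 3, 1971 → Jun 3, 1972: 366 days (Feb 29, 1972 is in that span).
Jun 3, 1972 → Jul 3, 1972: 30 days (June has 30).
Jul 3, 1972 → Aug 3, 1972: 31 days (July has 31).
Aug 3, 1972 → Sep 3, 1972: 31 days (August has 31).
Sep 3, 1972 → Oct 3, 1972: 30 days (September has 30).
Oct 3, 1972 → Nov 3, 1972: 31 days (October has 31).
Nov 3, 1972 → Dec 3, 1972: 30 days (November has 30).
Dec 3, 1972 → Jan 3, 1973: 31 days (December has 31).
Jan 3, 1973 → Jan 24, 1973: 21 days.
Total: 4618 days.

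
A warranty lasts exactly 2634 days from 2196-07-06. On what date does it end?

+365 (one year) → Jul 6, 2197 (2269 left).
+365 (one year) → Jul 6, 2198 (1904 left).
+365 (one year) → Jul 6, 2199 (1539 left).
+365 (one year) → Jul 6, 2200 (1174 left).
+365 (one year) → Jul 6, 2201 (809 left).
+365 (one year) → Jul 6, 2202 (444 left).
+365 (one year) → Jul 6, 2203 (79 left).
Jul has 31 days: +26 → Aug 1, 2203 (53 left).
Aug has 31 days: +31 → Sep 1, 2203 (22 left).
+22 → Sep 23, 2203.

September 23, 2203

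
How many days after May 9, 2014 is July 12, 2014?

May 9, 2014 → Jun 9, 2014: 31 days (May has 31).
Jun 9, 2014 → Jul 9, 2014: 30 days (June has 30).
Jul 9, 2014 → Jul 12, 2014: 3 days.
Total: 64 days.

64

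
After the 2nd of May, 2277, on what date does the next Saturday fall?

May 5, 2277

May 2, 2277 is a Wednesday.
From Wednesday to the next Saturday is 3 days.
May 2, 2277 + 3 = May 5, 2277.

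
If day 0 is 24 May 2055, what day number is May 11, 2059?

1448

May 24, 2055 → May 24, 2056: 366 days (Feb 29, 2056 is in that span).
May 24, 2056 → May 24, 2057: 365 days.
May 24, 2057 → May 24, 2058: 365 days.
May 24, 2058 → Jun 24, 2058: 31 days (May has 31).
Jun 24, 2058 → Jul 24, 2058: 30 days (June has 30).
Jul 24, 2058 → Aug 24, 2058: 31 days (July has 31).
Aug 24, 2058 → Sep 24, 2058: 31 days (August has 31).
Sep 24, 2058 → Oct 24, 2058: 30 days (September has 30).
Oct 24, 2058 → Nov 24, 2058: 31 days (October has 31).
Nov 24, 2058 → Dec 24, 2058: 30 days (November has 30).
Dec 24, 2058 → Jan 24, 2059: 31 days (December has 31).
Jan 24, 2059 → Feb 24, 2059: 31 days (January has 31).
Feb 24, 2059 → Mar 24, 2059: 28 days (February has 28).
Mar 24, 2059 → Apr 24, 2059: 31 days (March has 31).
Apr 24, 2059 → May 11, 2059: 17 days.
Total: 1448 days.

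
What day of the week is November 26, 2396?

Tuesday

Doomsday rule: the anchor day for the 2300s is Wednesday. For year 96: 96÷12 = 8 r 0, and 0÷4 = 0, so 8+0+0 = 8.
Wednesday + 8 ≡ Thursday — that's 2396's doomsday.
In November the doomsday date is Nov 7.
Nov 26 is 19 days after Nov 7; 19 mod 7 = 5, so Thursday + 5 = Tuesday.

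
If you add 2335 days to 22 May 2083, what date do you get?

+366 (one year; includes Feb 29, 2084) → May 22, 2084 (1969 left).
+365 (one year) → May 22, 2085 (1604 left).
+365 (one year) → May 22, 2086 (1239 left).
+365 (one year) → May 22, 2087 (874 left).
+366 (one year; includes Feb 29, 2088) → May 22, 2088 (508 left).
+365 (one year) → May 22, 2089 (143 left).
May has 31 days: +10 → Jun 1, 2089 (133 left).
Jun has 30 days: +30 → Jul 1, 2089 (103 left).
Jul has 31 days: +31 → Aug 1, 2089 (72 left).
Aug has 31 days: +31 → Sep 1, 2089 (41 left).
Sep has 30 days: +30 → Oct 1, 2089 (11 left).
+11 → Oct 12, 2089.

October 12, 2089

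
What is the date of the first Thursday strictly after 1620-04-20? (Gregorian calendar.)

April 23, 1620

Apr 20, 1620 is a Monday.
From Monday to the next Thursday is 3 days.
Apr 20, 1620 + 3 = Apr 23, 1620.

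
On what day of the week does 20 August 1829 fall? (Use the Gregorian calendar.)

Thursday

Doomsday rule: the anchor day for the 1800s is Friday. For year 29: 29÷12 = 2 r 5, and 5÷4 = 1, so 2+5+1 = 8.
Friday + 8 ≡ Saturday — that's 1829's doomsday.
In August the doomsday date is Aug 8.
Aug 20 is 12 days after Aug 8; 12 mod 7 = 5, so Saturday + 5 = Thursday.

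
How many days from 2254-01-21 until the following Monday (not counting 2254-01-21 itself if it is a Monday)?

2

Jan 21, 2254 is a Saturday.
From Saturday to the next Monday is 2 days.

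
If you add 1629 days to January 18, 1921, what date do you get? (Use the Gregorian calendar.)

+365 (one year) → Jan 18, 1922 (1264 left).
+365 (one year) → Jan 18, 1923 (899 left).
+365 (one year) → Jan 18, 1924 (534 left).
+366 (one year; includes Feb 29, 1924) → Jan 18, 1925 (168 left).
Jan has 31 days: +14 → Feb 1, 1925 (154 left).
Feb has 28 days: +28 → Mar 1, 1925 (126 left).
Mar has 31 days: +31 → Apr 1, 1925 (95 left).
Apr has 30 days: +30 → May 1, 1925 (65 left).
May has 31 days: +31 → Jun 1, 1925 (34 left).
Jun has 30 days: +30 → Jul 1, 1925 (4 left).
+4 → Jul 5, 1925.

July 5, 1925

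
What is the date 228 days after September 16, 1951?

Sep has 30 days: +15 → Oct 1, 1951 (213 left).
Oct has 31 days: +31 → Nov 1, 1951 (182 left).
Nov has 30 days: +30 → Dec 1, 1951 (152 left).
Dec has 31 days: +31 → Jan 1, 1952 (121 left).
Jan has 31 days: +31 → Feb 1, 1952 (90 left).
Feb has 29 days: +29 → Mar 1, 1952 (61 left).
Mar has 31 days: +31 → Apr 1, 1952 (30 left).
Apr has 30 days: +30 → May 1, 1952 (0 left).

May 1, 1952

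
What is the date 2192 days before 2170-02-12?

February 12, 2164

−365 (one year) → Feb 12, 2169 (1827 left).
−366 (one year; includes Feb 29, 2168) → Feb 12, 2168 (1461 left).
−365 (one year) → Feb 12, 2167 (1096 left).
−365 (one year) → Feb 12, 2166 (731 left).
−365 (one year) → Feb 12, 2165 (366 left).
−12 → Jan 31, 2165 (end of Jan, 31 days; 354 left).
−31 → Dec 31, 2164 (end of Dec, 31 days; 323 left).
−31 → Nov 30, 2164 (end of Nov, 30 days; 292 left).
−30 → Oct 31, 2164 (end of Oct, 31 days; 262 left).
−31 → Sep 30, 2164 (end of Sep, 30 days; 231 left).
−30 → Aug 31, 2164 (end of Aug, 31 days; 201 left).
−31 → Jul 31, 2164 (end of Jul, 31 days; 170 left).
−31 → Jun 30, 2164 (end of Jun, 30 days; 139 left).
−30 → May 31, 2164 (end of May, 31 days; 109 left).
−31 → Apr 30, 2164 (end of Apr, 30 days; 78 left).
−30 → Mar 31, 2164 (end of Mar, 31 days; 48 left).
−31 → Feb 29, 2164 (end of Feb, 29 days; 17 left).
−17 → Feb 12, 2164.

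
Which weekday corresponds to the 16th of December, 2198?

Doomsday rule: the anchor day for the 2100s is Sunday. For year 98: 98÷12 = 8 r 2, and 2÷4 = 0, so 8+2+0 = 10.
Sunday + 10 ≡ Wednesday — that's 2198's doomsday.
In December the doomsday date is Dec 12.
Dec 16 is 4 days after Dec 12; 4 mod 7 = 4, so Wednesday + 4 = Sunday.

Sunday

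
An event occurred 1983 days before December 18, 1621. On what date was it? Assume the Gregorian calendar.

July 14, 1616

−365 (one year) → Dec 18, 1620 (1618 left).
−366 (one year; includes Feb 29, 1620) → Dec 18, 1619 (1252 left).
−365 (one year) → Dec 18, 1618 (887 left).
−365 (one year) → Dec 18, 1617 (522 left).
−365 (one year) → Dec 18, 1616 (157 left).
−18 → Nov 30, 1616 (end of Nov, 30 days; 139 left).
−30 → Oct 31, 1616 (end of Oct, 31 days; 109 left).
−31 → Sep 30, 1616 (end of Sep, 30 days; 78 left).
−30 → Aug 31, 1616 (end of Aug, 31 days; 48 left).
−31 → Jul 31, 1616 (end of Jul, 31 days; 17 left).
−17 → Jul 14, 1616.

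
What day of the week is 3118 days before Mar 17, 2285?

Saturday

Mar 17, 2285 is a Tuesday.
3118 mod 7 = 3, so 3118 days before a Tuesday is Tuesday − 3 = Saturday.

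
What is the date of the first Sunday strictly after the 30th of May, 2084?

June 4, 2084

May 30, 2084 is a Tuesday.
From Tuesday to the next Sunday is 5 days.
May 30, 2084 + 5 = Jun 4, 2084.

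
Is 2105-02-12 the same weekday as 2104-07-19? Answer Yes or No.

No

From Jul 19, 2104 to Feb 12, 2105 is 208 days.
208 mod 7 = 5, so they are different weekdays.
(Jul 19, 2104 is a Saturday; Feb 12, 2105 is a Thursday.)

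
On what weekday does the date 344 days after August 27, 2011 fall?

Aug 27, 2011 is a Saturday.
344 mod 7 = 1, so 344 days after a Saturday is Saturday + 1 = Sunday.

Sunday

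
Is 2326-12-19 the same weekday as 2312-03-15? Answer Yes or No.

No

From Mar 15, 2312 to Dec 19, 2326 is 5392 days.
5392 mod 7 = 2, so they are different weekdays.
(Mar 15, 2312 is a Friday; Dec 19, 2326 is a Sunday.)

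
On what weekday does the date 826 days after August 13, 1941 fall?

Wednesday

Aug 13, 1941 is a Wednesday.
826 mod 7 = 0, so 826 days after a Wednesday is Wednesday + 0 = Wednesday.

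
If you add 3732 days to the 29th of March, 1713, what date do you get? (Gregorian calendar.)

June 17, 1723

+365 (one year) → Mar 29, 1714 (3367 left).
+365 (one year) → Mar 29, 1715 (3002 left).
+366 (one year; includes Feb 29, 1716) → Mar 29, 1716 (2636 left).
+365 (one year) → Mar 29, 1717 (2271 left).
+365 (one year) → Mar 29, 1718 (1906 left).
+365 (one year) → Mar 29, 1719 (1541 left).
+366 (one year; includes Feb 29, 1720) → Mar 29, 1720 (1175 left).
+365 (one year) → Mar 29, 1721 (810 left).
+365 (one year) → Mar 29, 1722 (445 left).
+365 (one year) → Mar 29, 1723 (80 left).
Mar has 31 days: +3 → Apr 1, 1723 (77 left).
Apr has 30 days: +30 → May 1, 1723 (47 left).
May has 31 days: +31 → Jun 1, 1723 (16 left).
+16 → Jun 17, 1723.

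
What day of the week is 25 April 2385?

Doomsday rule: the anchor day for the 2300s is Wednesday. For year 85: 85÷12 = 7 r 1, and 1÷4 = 0, so 7+1+0 = 8.
Wednesday + 8 ≡ Thursday — that's 2385's doomsday.
In April the doomsday date is Apr 4.
Apr 25 is 21 days after Apr 4; 21 mod 7 = 0, so Thursday + 0 = Thursday.

Thursday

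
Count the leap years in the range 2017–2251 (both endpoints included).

56

Multiples of 4 in [2017,2251]: 58.
Of those, multiples of 100: 2 (not leap unless ÷400).
Multiples of 400: 0.
Leap years = 58 − 2 + 0 = 56.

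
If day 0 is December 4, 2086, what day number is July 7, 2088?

581

Dec 4, 2086 → Dec 4, 2087: 365 days.
Dec 4, 2087 → Jan 4, 2088: 31 days (December has 31).
Jan 4, 2088 → Feb 4, 2088: 31 days (January has 31).
Feb 4, 2088 → Mar 4, 2088: 29 days (February has 29).
Mar 4, 2088 → Apr 4, 2088: 31 days (March has 31).
Apr 4, 2088 → May 4, 2088: 30 days (April has 30).
May 4, 2088 → Jun 4, 2088: 31 days (May has 31).
Jun 4, 2088 → Jul 4, 2088: 30 days (June has 30).
Jul 4, 2088 → Jul 7, 2088: 3 days.
Total: 581 days.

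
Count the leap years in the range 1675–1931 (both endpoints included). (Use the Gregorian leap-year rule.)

61

Multiples of 4 in [1675,1931]: 64.
Of those, multiples of 100: 3 (not leap unless ÷400).
Multiples of 400: 0.
Leap years = 64 − 3 + 0 = 61.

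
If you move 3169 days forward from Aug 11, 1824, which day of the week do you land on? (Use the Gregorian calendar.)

Monday

First find the weekday of Aug 11, 1824. Doomsday rule: the anchor day for the 1800s is Friday. For year 24: 24÷12 = 2 r 0, and 0÷4 = 0, so 2+0+0 = 2.
Friday + 2 ≡ Sunday — that's 1824's doomsday.
In August the doomsday date is Aug 8.
Aug 11 is 3 days after Aug 8; 3 mod 7 = 3, so Sunday + 3 = Wednesday.
3169 mod 7 = 5, so 3169 days after a Wednesday is Wednesday + 5 = Monday.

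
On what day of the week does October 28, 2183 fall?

Tuesday

Doomsday rule: the anchor day for the 2100s is Sunday. For year 83: 83÷12 = 6 r 11, and 11÷4 = 2, so 6+11+2 = 19.
Sunday + 19 ≡ Friday — that's 2183's doomsday.
In October the doomsday date is Oct 10.
Oct 28 is 18 days after Oct 10; 18 mod 7 = 4, so Friday + 4 = Tuesday.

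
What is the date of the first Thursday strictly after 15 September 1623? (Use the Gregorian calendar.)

Sep 15, 1623 is a Friday.
From Friday to the next Thursday is 6 days.
Sep 15, 1623 + 6 = Sep 21, 1623.

September 21, 1623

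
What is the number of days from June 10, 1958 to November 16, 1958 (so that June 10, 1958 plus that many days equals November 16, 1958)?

159

Jun 10, 1958 → Jul 10, 1958: 30 days (June has 30).
Jul 10, 1958 → Aug 10, 1958: 31 days (July has 31).
Aug 10, 1958 → Sep 10, 1958: 31 days (August has 31).
Sep 10, 1958 → Oct 10, 1958: 30 days (September has 30).
Oct 10, 1958 → Nov 10, 1958: 31 days (October has 31).
Nov 10, 1958 → Nov 16, 1958: 6 days.
Total: 159 days.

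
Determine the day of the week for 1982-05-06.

Doomsday rule: the anchor day for the 1900s is Wednesday. For year 82: 82÷12 = 6 r 10, and 10÷4 = 2, so 6+10+2 = 18.
Wednesday + 18 ≡ Sunday — that's 1982's doomsday.
In May the doomsday date is May 9.
May 6 is 3 days before May 9; 3 mod 7 = 3, so Sunday − 3 = Thursday.

Thursday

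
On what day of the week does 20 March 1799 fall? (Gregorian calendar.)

Wednesday

Doomsday rule: the anchor day for the 1700s is Sunday. For year 99: 99÷12 = 8 r 3, and 3÷4 = 0, so 8+3+0 = 11.
Sunday + 11 ≡ Thursday — that's 1799's doomsday.
In March the doomsday date is Mar 14.
Mar 20 is 6 days after Mar 14; 6 mod 7 = 6, so Thursday + 6 = Wednesday.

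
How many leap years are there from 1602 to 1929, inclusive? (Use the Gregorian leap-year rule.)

79

Multiples of 4 in [1602,1929]: 82.
Of those, multiples of 100: 3 (not leap unless ÷400).
Multiples of 400: 0.
Leap years = 82 − 3 + 0 = 79.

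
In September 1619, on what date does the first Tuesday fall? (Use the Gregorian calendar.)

September 1, 1619 is a Sunday.
The first Tuesday is therefore September 3 (2 days later).

September 3, 1619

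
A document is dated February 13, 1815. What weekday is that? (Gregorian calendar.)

Doomsday rule: the anchor day for the 1800s is Friday. For year 15: 15÷12 = 1 r 3, and 3÷4 = 0, so 1+3+0 = 4.
Friday + 4 ≡ Tuesday — that's 1815's doomsday.
In February the doomsday date is Feb 28 (1815 is not a leap year).
Feb 13 is 15 days before Feb 28; 15 mod 7 = 1, so Tuesday − 1 = Monday.

Monday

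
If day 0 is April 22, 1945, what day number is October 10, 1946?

536

Apr 22, 1945 → Apr 22, 1946: 365 days.
Apr 22, 1946 → May 22, 1946: 30 days (April has 30).
May 22, 1946 → Jun 22, 1946: 31 days (May has 31).
Jun 22, 1946 → Jul 22, 1946: 30 days (June has 30).
Jul 22, 1946 → Aug 22, 1946: 31 days (July has 31).
Aug 22, 1946 → Sep 22, 1946: 31 days (August has 31).
Sep 22, 1946 → Oct 10, 1946: 18 days.
Total: 536 days.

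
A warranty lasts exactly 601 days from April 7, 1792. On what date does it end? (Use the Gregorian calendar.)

November 29, 1793

+365 (one year) → Apr 7, 1793 (236 left).
Apr has 30 days: +24 → May 1, 1793 (212 left).
May has 31 days: +31 → Jun 1, 1793 (181 left).
Jun has 30 days: +30 → Jul 1, 1793 (151 left).
Jul has 31 days: +31 → Aug 1, 1793 (120 left).
Aug has 31 days: +31 → Sep 1, 1793 (89 left).
Sep has 30 days: +30 → Oct 1, 1793 (59 left).
Oct has 31 days: +31 → Nov 1, 1793 (28 left).
+28 → Nov 29, 1793.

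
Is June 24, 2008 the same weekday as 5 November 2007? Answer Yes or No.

No

From Nov 5, 2007 to Jun 24, 2008 is 232 days.
232 mod 7 = 1, so they are different weekdays.
(Nov 5, 2007 is a Monday; Jun 24, 2008 is a Tuesday.)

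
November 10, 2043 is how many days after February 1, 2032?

Feb 1, 2032 → Feb 1, 2033: 366 days (Feb 29, 2032 is in that span).
Feb 1, 2033 → Feb 1, 2034: 365 days.
Feb 1, 2034 → Feb 1, 2035: 365 days.
Feb 1, 2035 → Feb 1, 2036: 365 days.
Feb 1, 2036 → Feb 1, 2037: 366 days (Feb 29, 2036 is in that span).
Feb 1, 2037 → Feb 1, 2038: 365 days.
Feb 1, 2038 → Feb 1, 2039: 365 days.
Feb 1, 2039 → Feb 1, 2040: 365 days.
Feb 1, 2040 → Feb 1, 2041: 366 days (Feb 29, 2040 is in that span).
Feb 1, 2041 → Feb 1, 2042: 365 days.
Feb 1, 2042 → Feb 1, 2043: 365 days.
Feb 1, 2043 → Mar 1, 2043: 28 days (February has 28).
Mar 1, 2043 → Apr 1, 2043: 31 days (March has 31).
Apr 1, 2043 → May 1, 2043: 30 days (April has 30).
May 1, 2043 → Jun 1, 2043: 31 days (May has 31).
Jun 1, 2043 → Jul 1, 2043: 30 days (June has 30).
Jul 1, 2043 → Aug 1, 2043: 31 days (July has 31).
Aug 1, 2043 → Sep 1, 2043: 31 days (August has 31).
Sep 1, 2043 → Oct 1, 2043: 30 days (September has 30).
Oct 1, 2043 → Nov 1, 2043: 31 days (October has 31).
Nov 1, 2043 → Nov 10, 2043: 9 days.
Total: 4300 days.

4300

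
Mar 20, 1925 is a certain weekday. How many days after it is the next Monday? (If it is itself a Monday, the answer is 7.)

Mar 20, 1925 is a Friday.
From Friday to the next Monday is 3 days.

3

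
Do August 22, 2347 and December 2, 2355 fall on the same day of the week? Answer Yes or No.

Yes

From Aug 22, 2347 to Dec 2, 2355 is 3024 days.
3024 mod 7 = 0, so they are the same weekday.
(Aug 22, 2347 is a Friday; Dec 2, 2355 is a Friday.)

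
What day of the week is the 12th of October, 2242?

Wednesday

Doomsday rule: the anchor day for the 2200s is Friday. For year 42: 42÷12 = 3 r 6, and 6÷4 = 1, so 3+6+1 = 10.
Friday + 10 ≡ Monday — that's 2242's doomsday.
In October the doomsday date is Oct 10.
Oct 12 is 2 days after Oct 10; 2 mod 7 = 2, so Monday + 2 = Wednesday.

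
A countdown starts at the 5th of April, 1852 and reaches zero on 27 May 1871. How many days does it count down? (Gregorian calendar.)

Apr 5, 1852 → Apr 5, 1853: 365 days.
Apr 5, 1853 → Apr 5, 1854: 365 days.
Apr 5, 1854 → Apr 5, 1855: 365 days.
Apr 5, 1855 → Apr 5, 1856: 366 days (Feb 29, 1856 is in that span).
Apr 5, 1856 → Apr 5, 1857: 365 days.
Apr 5, 1857 → Apr 5, 1858: 365 days.
Apr 5, 1858 → Apr 5, 1859: 365 days.
Apr 5, 1859 → Apr 5, 1860: 366 days (Feb 29, 1860 is in that span).
Apr 5, 1860 → Apr 5, 1861: 365 days.
Apr 5, 1861 → Apr 5, 1862: 365 days.
Apr 5, 1862 → Apr 5, 1863: 365 days.
Apr 5, 1863 → Apr 5, 1864: 366 days (Feb 29, 1864 is in that span).
Apr 5, 1864 → Apr 5, 1865: 365 days.
Apr 5, 1865 → Apr 5, 1866: 365 days.
Apr 5, 1866 → Apr 5, 1867: 365 days.
Apr 5, 1867 → Apr 5, 1868: 366 days (Feb 29, 1868 is in that span).
Apr 5, 1868 → Apr 5, 1869: 365 days.
Apr 5, 1869 → Apr 5, 1870: 365 days.
Apr 5, 1870 → Apr 5, 1871: 365 days.
Apr 5, 1871 → May 5, 1871: 30 days (April has 30).
May 5, 1871 → May 27, 1871: 22 days.
Total: 6991 days.

6991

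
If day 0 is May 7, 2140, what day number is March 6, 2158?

6512

May 7, 2140 → May 7, 2141: 365 days.
May 7, 2141 → May 7, 2142: 365 days.
May 7, 2142 → May 7, 2143: 365 days.
May 7, 2143 → May 7, 2144: 366 days (Feb 29, 2144 is in that span).
May 7, 2144 → May 7, 2145: 365 days.
May 7, 2145 → May 7, 2146: 365 days.
May 7, 2146 → May 7, 2147: 365 days.
May 7, 2147 → May 7, 2148: 366 days (Feb 29, 2148 is in that span).
May 7, 2148 → May 7, 2149: 365 days.
May 7, 2149 → May 7, 2150: 365 days.
May 7, 2150 → May 7, 2151: 365 days.
May 7, 2151 → May 7, 2152: 366 days (Feb 29, 2152 is in that span).
May 7, 2152 → May 7, 2153: 365 days.
May 7, 2153 → May 7, 2154: 365 days.
May 7, 2154 → May 7, 2155: 365 days.
May 7, 2155 → May 7, 2156: 366 days (Feb 29, 2156 is in that span).
May 7, 2156 → May 7, 2157: 365 days.
May 7, 2157 → Jun 7, 2157: 31 days (May has 31).
Jun 7, 2157 → Jul 7, 2157: 30 days (June has 30).
Jul 7, 2157 → Aug 7, 2157: 31 days (July has 31).
Aug 7, 2157 → Sep 7, 2157: 31 days (August has 31).
Sep 7, 2157 → Oct 7, 2157: 30 days (September has 30).
Oct 7, 2157 → Nov 7, 2157: 31 days (October has 31).
Nov 7, 2157 → Dec 7, 2157: 30 days (November has 30).
Dec 7, 2157 → Jan 7, 2158: 31 days (December has 31).
Jan 7, 2158 → Feb 7, 2158: 31 days (January has 31).
Feb 7, 2158 → Mar 6, 2158: 27 days.
Total: 6512 days.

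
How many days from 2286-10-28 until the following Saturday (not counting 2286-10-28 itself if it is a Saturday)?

2

Oct 28, 2286 is a Thursday.
From Thursday to the next Saturday is 2 days.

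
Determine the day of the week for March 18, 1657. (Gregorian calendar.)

Doomsday rule: the anchor day for the 1600s is Tuesday. For year 57: 57÷12 = 4 r 9, and 9÷4 = 2, so 4+9+2 = 15.
Tuesday + 15 ≡ Wednesday — that's 1657's doomsday.
In March the doomsday date is Mar 14.
Mar 18 is 4 days after Mar 14; 4 mod 7 = 4, so Wednesday + 4 = Sunday.

Sunday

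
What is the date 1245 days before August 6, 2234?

March 10, 2231

−365 (one year) → Aug 6, 2233 (880 left).
−365 (one year) → Aug 6, 2232 (515 left).
−366 (one year; includes Feb 29, 2232) → Aug 6, 2231 (149 left).
−6 → Jul 31, 2231 (end of Jul, 31 days; 143 left).
−31 → Jun 30, 2231 (end of Jun, 30 days; 112 left).
−30 → May 31, 2231 (end of May, 31 days; 82 left).
−31 → Apr 30, 2231 (end of Apr, 30 days; 51 left).
−30 → Mar 31, 2231 (end of Mar, 31 days; 21 left).
−21 → Mar 10, 2231.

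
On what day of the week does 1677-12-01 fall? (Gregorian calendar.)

Doomsday rule: the anchor day for the 1600s is Tuesday. For year 77: 77÷12 = 6 r 5, and 5÷4 = 1, so 6+5+1 = 12.
Tuesday + 12 ≡ Sunday — that's 1677's doomsday.
In December the doomsday date is Dec 12.
Dec 1 is 11 days before Dec 12; 11 mod 7 = 4, so Sunday − 4 = Wednesday.

Wednesday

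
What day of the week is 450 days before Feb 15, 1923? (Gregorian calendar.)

Tuesday

First find the weekday of Feb 15, 1923. Doomsday rule: the anchor day for the 1900s is Wednesday. For year 23: 23÷12 = 1 r 11, and 11÷4 = 2, so 1+11+2 = 14.
Wednesday + 14 ≡ Wednesday — that's 1923's doomsday.
In February the doomsday date is Feb 28 (1923 is not a leap year).
Feb 15 is 13 days before Feb 28; 13 mod 7 = 6, so Wednesday − 6 = Thursday.
450 mod 7 = 2, so 450 days before a Thursday is Thursday − 2 = Tuesday.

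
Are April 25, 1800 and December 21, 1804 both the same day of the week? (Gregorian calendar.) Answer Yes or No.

Yes

From Apr 25, 1800 to Dec 21, 1804 is 1701 days.
1701 mod 7 = 0, so they are the same weekday.
(Apr 25, 1800 is a Friday; Dec 21, 1804 is a Friday.)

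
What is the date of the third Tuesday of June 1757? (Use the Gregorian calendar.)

June 21, 1757

June 1, 1757 is a Wednesday.
The first Tuesday is therefore June 7 (6 days later).
The third Tuesday is 7 + 2×7 = June 21.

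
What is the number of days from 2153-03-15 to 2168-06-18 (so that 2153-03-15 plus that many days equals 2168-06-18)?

Mar 15, 2153 → Mar 15, 2154: 365 days.
Mar 15, 2154 → Mar 15, 2155: 365 days.
Mar 15, 2155 → Mar 15, 2156: 366 days (Feb 29, 2156 is in that span).
Mar 15, 2156 → Mar 15, 2157: 365 days.
Mar 15, 2157 → Mar 15, 2158: 365 days.
Mar 15, 2158 → Mar 15, 2159: 365 days.
Mar 15, 2159 → Mar 15, 2160: 366 days (Feb 29, 2160 is in that span).
Mar 15, 2160 → Mar 15, 2161: 365 days.
Mar 15, 2161 → Mar 15, 2162: 365 days.
Mar 15, 2162 → Mar 15, 2163: 365 days.
Mar 15, 2163 → Mar 15, 2164: 366 days (Feb 29, 2164 is in that span).
Mar 15, 2164 → Mar 15, 2165: 365 days.
Mar 15, 2165 → Mar 15, 2166: 365 days.
Mar 15, 2166 → Mar 15, 2167: 365 days.
Mar 15, 2167 → Mar 15, 2168: 366 days (Feb 29, 2168 is in that span).
Mar 15, 2168 → Apr 15, 2168: 31 days (March has 31).
Apr 15, 2168 → May 15, 2168: 30 days (April has 30).
May 15, 2168 → Jun 15, 2168: 31 days (May has 31).
Jun 15, 2168 → Jun 18, 2168: 3 days.
Total: 5574 days.

5574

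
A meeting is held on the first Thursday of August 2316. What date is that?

August 3, 2316

August 1, 2316 is a Tuesday.
The first Thursday is therefore August 3 (2 days later).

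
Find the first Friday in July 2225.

July 1, 2225

July 1, 2225 is a Friday.
The first Friday is therefore July 1 (same day).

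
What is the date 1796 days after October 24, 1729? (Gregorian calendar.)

September 24, 1734

+365 (one year) → Oct 24, 1730 (1431 left).
+365 (one year) → Oct 24, 1731 (1066 left).
+366 (one year; includes Feb 29, 1732) → Oct 24, 1732 (700 left).
+365 (one year) → Oct 24, 1733 (335 left).
Oct has 31 days: +8 → Nov 1, 1733 (327 left).
Nov has 30 days: +30 → Dec 1, 1733 (297 left).
Dec has 31 days: +31 → Jan 1, 1734 (266 left).
Jan has 31 days: +31 → Feb 1, 1734 (235 left).
Feb has 28 days: +28 → Mar 1, 1734 (207 left).
Mar has 31 days: +31 → Apr 1, 1734 (176 left).
Apr has 30 days: +30 → May 1, 1734 (146 left).
May has 31 days: +31 → Jun 1, 1734 (115 left).
Jun has 30 days: +30 → Jul 1, 1734 (85 left).
Jul has 31 days: +31 → Aug 1, 1734 (54 left).
Aug has 31 days: +31 → Sep 1, 1734 (23 left).
+23 → Sep 24, 1734.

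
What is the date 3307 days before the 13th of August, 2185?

−365 (one year) → Aug 13, 2184 (2942 left).
−366 (one year; includes Feb 29, 2184) → Aug 13, 2183 (2576 left).
−365 (one year) → Aug 13, 2182 (2211 left).
−365 (one year) → Aug 13, 2181 (1846 left).
−365 (one year) → Aug 13, 2180 (1481 left).
−366 (one year; includes Feb 29, 2180) → Aug 13, 2179 (1115 left).
−365 (one year) → Aug 13, 2178 (750 left).
−365 (one year) → Aug 13, 2177 (385 left).
−13 → Jul 31, 2177 (end of Jul, 31 days; 372 left).
−31 → Jun 30, 2177 (end of Jun, 30 days; 341 left).
−30 → May 31, 2177 (end of May, 31 days; 311 left).
−31 → Apr 30, 2177 (end of Apr, 30 days; 280 left).
−30 → Mar 31, 2177 (end of Mar, 31 days; 250 left).
−31 → Feb 28, 2177 (end of Feb, 28 days; 219 left).
−28 → Jan 31, 2177 (end of Jan, 31 days; 191 left).
−31 → Dec 31, 2176 (end of Dec, 31 days; 160 left).
−31 → Nov 30, 2176 (end of Nov, 30 days; 129 left).
−30 → Oct 31, 2176 (end of Oct, 31 days; 99 left).
−31 → Sep 30, 2176 (end of Sep, 30 days; 68 left).
−30 → Aug 31, 2176 (end of Aug, 31 days; 38 left).
−31 → Jul 31, 2176 (end of Jul, 31 days; 7 left).
−7 → Jul 24, 2176.

July 24, 2176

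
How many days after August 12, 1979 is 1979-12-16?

126

Aug 12, 1979 → Sep 12, 1979: 31 days (August has 31).
Sep 12, 1979 → Oct 12, 1979: 30 days (September has 30).
Oct 12, 1979 → Nov 12, 1979: 31 days (October has 31).
Nov 12, 1979 → Dec 12, 1979: 30 days (November has 30).
Dec 12, 1979 → Dec 16, 1979: 4 days.
Total: 126 days.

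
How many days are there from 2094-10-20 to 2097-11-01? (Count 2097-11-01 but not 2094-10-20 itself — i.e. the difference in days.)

1108

Oct 20, 2094 → Oct 20, 2095: 365 days.
Oct 20, 2095 → Oct 20, 2096: 366 days (Feb 29, 2096 is in that span).
Oct 20, 2096 → Nov 20, 2096: 31 days (October has 31).
Nov 20, 2096 → Dec 20, 2096: 30 days (November has 30).
Dec 20, 2096 → Jan 20, 2097: 31 days (December has 31).
Jan 20, 2097 → Feb 20, 2097: 31 days (January has 31).
Feb 20, 2097 → Mar 20, 2097: 28 days (February has 28).
Mar 20, 2097 → Apr 20, 2097: 31 days (March has 31).
Apr 20, 2097 → May 20, 2097: 30 days (April has 30).
May 20, 2097 → Jun 20, 2097: 31 days (May has 31).
Jun 20, 2097 → Jul 20, 2097: 30 days (June has 30).
Jul 20, 2097 → Aug 20, 2097: 31 days (July has 31).
Aug 20, 2097 → Sep 20, 2097: 31 days (August has 31).
Sep 20, 2097 → Oct 20, 2097: 30 days (September has 30).
Oct 20, 2097 → Nov 1, 2097: 12 days.
Total: 1108 days.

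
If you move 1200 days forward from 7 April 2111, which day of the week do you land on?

First find the weekday of Apr 7, 2111. Doomsday rule: the anchor day for the 2100s is Sunday. For year 11: 11÷12 = 0 r 11, and 11÷4 = 2, so 0+11+2 = 13.
Sunday + 13 ≡ Saturday — that's 2111's doomsday.
In April the doomsday date is Apr 4.
Apr 7 is 3 days after Apr 4; 3 mod 7 = 3, so Saturday + 3 = Tuesday.
1200 mod 7 = 3, so 1200 days after a Tuesday is Tuesday + 3 = Friday.

Friday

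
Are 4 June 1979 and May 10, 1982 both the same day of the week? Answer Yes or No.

Yes

From Jun 4, 1979 to May 10, 1982 is 1071 days.
1071 mod 7 = 0, so they are the same weekday.
(Jun 4, 1979 is a Monday; May 10, 1982 is a Monday.)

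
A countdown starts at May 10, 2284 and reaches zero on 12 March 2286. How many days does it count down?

671

May 10, 2284 → May 10, 2285: 365 days.
May 10, 2285 → Jun 10, 2285: 31 days (May has 31).
Jun 10, 2285 → Jul 10, 2285: 30 days (June has 30).
Jul 10, 2285 → Aug 10, 2285: 31 days (July has 31).
Aug 10, 2285 → Sep 10, 2285: 31 days (August has 31).
Sep 10, 2285 → Oct 10, 2285: 30 days (September has 30).
Oct 10, 2285 → Nov 10, 2285: 31 days (October has 31).
Nov 10, 2285 → Dec 10, 2285: 30 days (November has 30).
Dec 10, 2285 → Jan 10, 2286: 31 days (December has 31).
Jan 10, 2286 → Feb 10, 2286: 31 days (January has 31).
Feb 10, 2286 → Mar 10, 2286: 28 days (February has 28).
Mar 10, 2286 → Mar 12, 2286: 2 days.
Total: 671 days.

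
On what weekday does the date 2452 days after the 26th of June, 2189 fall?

Sunday

Jun 26, 2189 is a Friday.
2452 mod 7 = 2, so 2452 days after a Friday is Friday + 2 = Sunday.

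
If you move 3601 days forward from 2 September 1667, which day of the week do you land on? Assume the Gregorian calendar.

Sep 2, 1667 is a Friday.
3601 mod 7 = 3, so 3601 days after a Friday is Friday + 3 = Monday.

Monday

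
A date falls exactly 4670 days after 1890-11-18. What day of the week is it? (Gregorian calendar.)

First find the weekday of Nov 18, 1890. Doomsday rule: the anchor day for the 1800s is Friday. For year 90: 90÷12 = 7 r 6, and 6÷4 = 1, so 7+6+1 = 14.
Friday + 14 ≡ Friday — that's 1890's doomsday.
In November the doomsday date is Nov 7.
Nov 18 is 11 days after Nov 7; 11 mod 7 = 4, so Friday + 4 = Tuesday.
4670 mod 7 = 1, so 4670 days after a Tuesday is Tuesday + 1 = Wednesday.

Wednesday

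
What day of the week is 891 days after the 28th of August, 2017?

Wednesday

Aug 28, 2017 is a Monday.
891 mod 7 = 2, so 891 days after a Monday is Monday + 2 = Wednesday.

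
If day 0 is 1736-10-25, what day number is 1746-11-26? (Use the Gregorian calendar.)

3684

Oct 25, 1736 → Oct 25, 1737: 365 days.
Oct 25, 1737 → Oct 25, 1738: 365 days.
Oct 25, 1738 → Oct 25, 1739: 365 days.
Oct 25, 1739 → Oct 25, 1740: 366 days (Feb 29, 1740 is in that span).
Oct 25, 1740 → Oct 25, 1741: 365 days.
Oct 25, 1741 → Oct 25, 1742: 365 days.
Oct 25, 1742 → Oct 25, 1743: 365 days.
Oct 25, 1743 → Oct 25, 1744: 366 days (Feb 29, 1744 is in that span).
Oct 25, 1744 → Oct 25, 1745: 365 days.
Oct 25, 1745 → Nov 25, 1745: 31 days (October has 31).
Nov 25, 1745 → Dec 25, 1745: 30 days (November has 30).
Dec 25, 1745 → Jan 25, 1746: 31 days (December has 31).
Jan 25, 1746 → Feb 25, 1746: 31 days (January has 31).
Feb 25, 1746 → Mar 25, 1746: 28 days (February has 28).
Mar 25, 1746 → Apr 25, 1746: 31 days (March has 31).
Apr 25, 1746 → May 25, 1746: 30 days (April has 30).
May 25, 1746 → Jun 25, 1746: 31 days (May has 31).
Jun 25, 1746 → Jul 25, 1746: 30 days (June has 30).
Jul 25, 1746 → Aug 25, 1746: 31 days (July has 31).
Aug 25, 1746 → Sep 25, 1746: 31 days (August has 31).
Sep 25, 1746 → Oct 25, 1746: 30 days (September has 30).
Oct 25, 1746 → Nov 25, 1746: 31 days (October has 31).
Nov 25, 1746 → Nov 26, 1746: 1 days.
Total: 3684 days.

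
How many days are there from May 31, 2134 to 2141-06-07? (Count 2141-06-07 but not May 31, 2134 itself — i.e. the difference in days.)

May 31, 2134 → May 31, 2135: 365 days.
May 31, 2135 → May 31, 2136: 366 days (Feb 29, 2136 is in that span).
May 31, 2136 → May 31, 2137: 365 days.
May 31, 2137 → May 31, 2138: 365 days.
May 31, 2138 → May 31, 2139: 365 days.
May 31, 2139 → May 31, 2140: 366 days (Feb 29, 2140 is in that span).
May 31, 2140 → Jun 30, 2140: 30 days (May has 31).
Jun 30, 2140 → Jul 30, 2140: 30 days (June has 30).
Jul 30, 2140 → Aug 30, 2140: 31 days (July has 31).
Aug 30, 2140 → Sep 30, 2140: 31 days (August has 31).
Sep 30, 2140 → Oct 30, 2140: 30 days (September has 30).
Oct 30, 2140 → Nov 30, 2140: 31 days (October has 31).
Nov 30, 2140 → Dec 30, 2140: 30 days (November has 30).
Dec 30, 2140 → Jan 30, 2141: 31 days (December has 31).
Jan 30, 2141 → Feb 28, 2141: 29 days (January has 31).
Feb 28, 2141 → Mar 28, 2141: 28 days (February has 28).
Mar 28, 2141 → Apr 28, 2141: 31 days (March has 31).
Apr 28, 2141 → May 28, 2141: 30 days (April has 30).
May 28, 2141 → Jun 7, 2141: 10 days.
Total: 2564 days.

2564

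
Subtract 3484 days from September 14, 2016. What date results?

March 2, 2007

−366 (one year; includes Feb 29, 2016) → Sep 14, 2015 (3118 left).
−365 (one year) → Sep 14, 2014 (2753 left).
−365 (one year) → Sep 14, 2013 (2388 left).
−365 (one year) → Sep 14, 2012 (2023 left).
−366 (one year; includes Feb 29, 2012) → Sep 14, 2011 (1657 left).
−365 (one year) → Sep 14, 2010 (1292 left).
−365 (one year) → Sep 14, 2009 (927 left).
−365 (one year) → Sep 14, 2008 (562 left).
−366 (one year; includes Feb 29, 2008) → Sep 14, 2007 (196 left).
−14 → Aug 31, 2007 (end of Aug, 31 days; 182 left).
−31 → Jul 31, 2007 (end of Jul, 31 days; 151 left).
−31 → Jun 30, 2007 (end of Jun, 30 days; 120 left).
−30 → May 31, 2007 (end of May, 31 days; 90 left).
−31 → Apr 30, 2007 (end of Apr, 30 days; 59 left).
−30 → Mar 31, 2007 (end of Mar, 31 days; 29 left).
−29 → Mar 2, 2007.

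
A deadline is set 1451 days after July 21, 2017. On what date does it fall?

July 11, 2021

+365 (one year) → Jul 21, 2018 (1086 left).
+365 (one year) → Jul 21, 2019 (721 left).
+366 (one year; includes Feb 29, 2020) → Jul 21, 2020 (355 left).
Jul has 31 days: +11 → Aug 1, 2020 (344 left).
Aug has 31 days: +31 → Sep 1, 2020 (313 left).
Sep has 30 days: +30 → Oct 1, 2020 (283 left).
Oct has 31 days: +31 → Nov 1, 2020 (252 left).
Nov has 30 days: +30 → Dec 1, 2020 (222 left).
Dec has 31 days: +31 → Jan 1, 2021 (191 left).
Jan has 31 days: +31 → Feb 1, 2021 (160 left).
Feb has 28 days: +28 → Mar 1, 2021 (132 left).
Mar has 31 days: +31 → Apr 1, 2021 (101 left).
Apr has 30 days: +30 → May 1, 2021 (71 left).
May has 31 days: +31 → Jun 1, 2021 (40 left).
Jun has 30 days: +30 → Jul 1, 2021 (10 left).
+10 → Jul 11, 2021.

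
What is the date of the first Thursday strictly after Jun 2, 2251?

Jun 2, 2251 is a Monday.
From Monday to the next Thursday is 3 days.
Jun 2, 2251 + 3 = Jun 5, 2251.

June 5, 2251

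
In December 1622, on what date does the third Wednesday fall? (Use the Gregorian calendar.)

December 1, 1622 is a Thursday.
The first Wednesday is therefore December 7 (6 days later).
The third Wednesday is 7 + 2×7 = December 21.

December 21, 1622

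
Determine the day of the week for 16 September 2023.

Doomsday rule: the anchor day for the 2000s is Tuesday. For year 23: 23÷12 = 1 r 11, and 11÷4 = 2, so 1+11+2 = 14.
Tuesday + 14 ≡ Tuesday — that's 2023's doomsday.
In September the doomsday date is Sep 5.
Sep 16 is 11 days after Sep 5; 11 mod 7 = 4, so Tuesday + 4 = Saturday.

Saturday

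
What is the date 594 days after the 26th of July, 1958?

March 11, 1960

+365 (one year) → Jul 26, 1959 (229 left).
Jul has 31 days: +6 → Aug 1, 1959 (223 left).
Aug has 31 days: +31 → Sep 1, 1959 (192 left).
Sep has 30 days: +30 → Oct 1, 1959 (162 left).
Oct has 31 days: +31 → Nov 1, 1959 (131 left).
Nov has 30 days: +30 → Dec 1, 1959 (101 left).
Dec has 31 days: +31 → Jan 1, 1960 (70 left).
Jan has 31 days: +31 → Feb 1, 1960 (39 left).
Feb has 29 days: +29 → Mar 1, 1960 (10 left).
+10 → Mar 11, 1960.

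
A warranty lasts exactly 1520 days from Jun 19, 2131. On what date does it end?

August 17, 2135

+366 (one year; includes Feb 29, 2132) → Jun 19, 2132 (1154 left).
+365 (one year) → Jun 19, 2133 (789 left).
+365 (one year) → Jun 19, 2134 (424 left).
+365 (one year) → Jun 19, 2135 (59 left).
Jun has 30 days: +12 → Jul 1, 2135 (47 left).
Jul has 31 days: +31 → Aug 1, 2135 (16 left).
+16 → Aug 17, 2135.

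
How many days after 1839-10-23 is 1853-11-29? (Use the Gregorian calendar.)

Oct 23, 1839 → Oct 23, 1840: 366 days (Feb 29, 1840 is in that span).
Oct 23, 1840 → Oct 23, 1841: 365 days.
Oct 23, 1841 → Oct 23, 1842: 365 days.
Oct 23, 1842 → Oct 23, 1843: 365 days.
Oct 23, 1843 → Oct 23, 1844: 366 days (Feb 29, 1844 is in that span).
Oct 23, 1844 → Oct 23, 1845: 365 days.
Oct 23, 1845 → Oct 23, 1846: 365 days.
Oct 23, 1846 → Oct 23, 1847: 365 days.
Oct 23, 1847 → Oct 23, 1848: 366 days (Feb 29, 1848 is in that span).
Oct 23, 1848 → Oct 23, 1849: 365 days.
Oct 23, 1849 → Oct 23, 1850: 365 days.
Oct 23, 1850 → Oct 23, 1851: 365 days.
Oct 23, 1851 → Oct 23, 1852: 366 days (Feb 29, 1852 is in that span).
Oct 23, 1852 → Oct 23, 1853: 365 days.
Oct 23, 1853 → Nov 23, 1853: 31 days (October has 31).
Nov 23, 1853 → Nov 29, 1853: 6 days.
Total: 5151 days.

5151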